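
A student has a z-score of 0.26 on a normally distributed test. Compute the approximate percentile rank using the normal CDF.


CDF(z) = 0.5 * (1 + erf(z/sqrt(2)))
erf(0.1838) = 0.2051
CDF = 0.6026
Percentile rank = 0.6026 * 100 = 60.26

60.26


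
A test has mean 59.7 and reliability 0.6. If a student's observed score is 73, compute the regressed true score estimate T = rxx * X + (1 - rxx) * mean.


T_est = rxx * X + (1 - rxx) * mean
T_est = 0.6 * 73 + 0.4 * 59.7
T_est = 43.8 + 23.88
T_est = 67.68

67.68


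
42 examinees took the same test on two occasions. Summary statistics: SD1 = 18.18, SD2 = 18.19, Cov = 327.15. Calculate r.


r = cov(X,Y) / (SD_X * SD_Y)
r = 327.15 / (18.18 * 18.19)
r = 327.15 / 330.6942
r = 0.9893

0.9893


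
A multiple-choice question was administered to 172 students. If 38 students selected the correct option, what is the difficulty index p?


Item difficulty p = number correct / total examinees
p = 38 / 172
p = 0.2209

0.2209


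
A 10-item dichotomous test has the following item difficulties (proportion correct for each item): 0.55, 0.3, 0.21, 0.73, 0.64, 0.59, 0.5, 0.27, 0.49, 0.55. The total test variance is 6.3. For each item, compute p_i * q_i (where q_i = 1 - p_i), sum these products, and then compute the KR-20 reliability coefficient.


For each item, compute p_i * q_i:
  Item 1: 0.55 * 0.45 = 0.2475
  Item 2: 0.3 * 0.7 = 0.21
  Item 3: 0.21 * 0.79 = 0.1659
  Item 4: 0.73 * 0.27 = 0.1971
  Item 5: 0.64 * 0.36 = 0.2304
  Item 6: 0.59 * 0.41 = 0.2419
  Item 7: 0.5 * 0.5 = 0.25
  Item 8: 0.27 * 0.73 = 0.1971
  Item 9: 0.49 * 0.51 = 0.2499
  Item 10: 0.55 * 0.45 = 0.2475
Sum(p_i * q_i) = 0.2475 + 0.21 + 0.1659 + 0.1971 + 0.2304 + 0.2419 + 0.25 + 0.1971 + 0.2499 + 0.2475 = 2.2373
KR-20 = (k/(k-1)) * (1 - Sum(p_i*q_i) / Var_total)
= (10/9) * (1 - 2.2373/6.3)
= 1.1111 * 0.6449
KR-20 = 0.7165

0.7165


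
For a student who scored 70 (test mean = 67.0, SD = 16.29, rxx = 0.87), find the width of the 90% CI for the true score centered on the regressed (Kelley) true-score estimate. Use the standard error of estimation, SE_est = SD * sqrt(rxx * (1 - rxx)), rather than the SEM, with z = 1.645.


True score estimate = 0.87*70 + 0.13*67.0 = 69.61
SE_est = SD * sqrt(rxx * (1 - rxx)) = 16.29 * sqrt(0.87 * 0.13) = 16.29 * sqrt(0.1131) = 5.478383
CI = T_est +/- z * SE_est, so width = 2 * z * SE_est = 2 * 1.645 * 5.478383
Width = 18.0239

18.0239


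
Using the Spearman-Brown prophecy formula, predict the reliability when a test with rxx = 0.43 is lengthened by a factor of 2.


r_new = (n * rxx) / (1 + (n-1) * rxx)
r_new = (2 * 0.43) / (1 + 1 * 0.43)
r_new = 0.86 / 1.43
r_new = 0.6014

0.6014


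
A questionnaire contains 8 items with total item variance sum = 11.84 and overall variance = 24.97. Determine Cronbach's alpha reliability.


alpha = (k/(k-1)) * (1 - sum(si^2)/s_total^2)
= (8/7) * (1 - 11.84/24.97)
alpha = 0.6009

0.6009


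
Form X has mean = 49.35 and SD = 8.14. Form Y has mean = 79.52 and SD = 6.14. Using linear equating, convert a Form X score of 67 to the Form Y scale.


slope = SD_Y / SD_X = 6.14 / 8.14 ~ 0.7543
intercept = mean_Y - slope * mean_X = 79.52 - (6.14 / 8.14) * 49.35 ~ 42.2953
Y = slope * X + intercept. To avoid rounding drift from the rounded slope/intercept, evaluate the equivalent form Y = mean_Y + SD_Y * (X - mean_X) / SD_X at full precision:
Y = 79.52 + 6.14 * (67 - 49.35) / 8.14
Y = 79.52 + 6.14 * 17.65 / 8.14
Y = 79.52 + 108.371 / 8.14
Y = 79.52 + 13.3134
Y = 92.8334

92.8334


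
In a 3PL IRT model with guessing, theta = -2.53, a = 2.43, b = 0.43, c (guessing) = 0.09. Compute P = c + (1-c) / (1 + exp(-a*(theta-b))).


logit = 2.43*(-2.53 - 0.43) = -7.1928
P* = 1/(1 + exp(--7.1928)) = 0.0008
P = 0.09 + (1 - 0.09) * 0.0008
P = 0.0907

0.0907


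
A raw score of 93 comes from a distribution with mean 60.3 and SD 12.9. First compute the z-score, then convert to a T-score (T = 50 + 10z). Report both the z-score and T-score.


z = (X - mean) / SD = (93 - 60.3) / 12.9
z = 32.7 / 12.9
z = 2.5349
T-score = T = 50 + 10z
Carry z at full precision (z = 32.7 / 12.9) into the conversion:
T-score = 50 + 10 * (32.7 / 12.9) = 50 + 327 / 12.9
T-score = 50 + 25.3488
T-score = 75.3488

75.3488


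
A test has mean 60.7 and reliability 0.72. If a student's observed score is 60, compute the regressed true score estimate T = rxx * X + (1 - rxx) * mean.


T_est = rxx * X + (1 - rxx) * mean
T_est = 0.72 * 60 + 0.28 * 60.7
T_est = 43.2 + 16.996
T_est = 60.196

60.196


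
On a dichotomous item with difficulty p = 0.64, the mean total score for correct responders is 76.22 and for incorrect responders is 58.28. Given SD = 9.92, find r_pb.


q = 1 - p = 0.36
rpb = ((M1 - M0) / SD) * sqrt(p * q)
rpb = ((76.22 - 58.28) / 9.92) * sqrt(0.64 * 0.36)
rpb = 0.8681

0.8681


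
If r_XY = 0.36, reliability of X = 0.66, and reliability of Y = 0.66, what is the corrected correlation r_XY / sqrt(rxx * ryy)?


r_corrected = rxy / sqrt(rxx * ryy)
= 0.36 / sqrt(0.66 * 0.66)
= 0.36 / sqrt(0.4356)
= 0.36 / 0.66
r_corrected = 0.5455

0.5455


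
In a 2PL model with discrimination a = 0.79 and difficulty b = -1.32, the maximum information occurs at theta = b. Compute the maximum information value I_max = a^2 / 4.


For 2PL, max info at theta = b = -1.32
I_max = a^2 / 4 = 0.79^2 / 4
= 0.6241 / 4
I_max = 0.156

0.156


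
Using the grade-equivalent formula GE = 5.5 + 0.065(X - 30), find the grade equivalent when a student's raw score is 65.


raw - median = 65 - 30 = 35
slope * diff = 0.065 * 35 = 2.275
GE = 5.5 + 2.275
GE = 7.775

7.775


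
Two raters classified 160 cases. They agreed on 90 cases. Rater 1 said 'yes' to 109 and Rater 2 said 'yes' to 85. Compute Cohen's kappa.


P_o = 90/160 = 0.5625
P_e = (109*85 + 51*75) / 25600 = 0.511328
kappa = (P_o - P_e) / (1 - P_e)
kappa = (0.5625 - 0.511328) / (1 - 0.511328)
kappa = 0.1047

0.1047


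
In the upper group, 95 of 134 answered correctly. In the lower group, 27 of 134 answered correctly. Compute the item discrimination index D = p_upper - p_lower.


p_upper = 95/134 = 0.709
p_lower = 27/134 = 0.2015
D = 0.709 - 0.2015 = 0.5075

0.5075


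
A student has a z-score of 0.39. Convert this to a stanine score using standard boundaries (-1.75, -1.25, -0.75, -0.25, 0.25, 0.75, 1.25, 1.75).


Stanine boundaries: [-1.75, -1.25, -0.75, -0.25, 0.25, 0.75, 1.25, 1.75]
z = 0.39
Check each boundary:
  z >= -1.75 -> could be stanine 2
  z >= -1.25 -> could be stanine 3
  z >= -0.75 -> could be stanine 4
  z >= -0.25 -> could be stanine 5
  z >= 0.25 -> could be stanine 6
  z < 0.75
  z < 1.25
  z < 1.75
Highest qualifying boundary gives stanine = 6

6


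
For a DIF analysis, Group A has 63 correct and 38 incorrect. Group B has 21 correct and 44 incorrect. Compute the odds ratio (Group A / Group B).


Odds_A = 63/38 = 1.6579
Odds_B = 21/44 = 0.4773
OR = Odds_A / Odds_B = 1.6579 / 0.4773
Exactly, OR = (63 * 44) / (38 * 21) = 2772 / 798
OR = 3.4737

3.4737


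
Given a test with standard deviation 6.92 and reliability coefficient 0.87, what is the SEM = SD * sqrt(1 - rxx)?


SEM = SD * sqrt(1 - rxx)
SEM = 6.92 * sqrt(1 - 0.87)
SEM = 6.92 * sqrt(0.13) = 6.92 * 0.360555
SEM = 2.495

2.495


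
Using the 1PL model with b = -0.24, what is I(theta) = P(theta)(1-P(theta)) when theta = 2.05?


P = 1/(1+exp(-(2.05--0.24))) = 0.908
I = P*(1-P) = 0.908 * 0.092
I = 0.0835

0.0835


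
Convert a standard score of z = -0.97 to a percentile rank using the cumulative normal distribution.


CDF(z) = 0.5 * (1 + erf(z/sqrt(2)))
erf(-0.6859) = -0.668
CDF = 0.166
Percentile rank = 0.166 * 100 = 16.6

16.6


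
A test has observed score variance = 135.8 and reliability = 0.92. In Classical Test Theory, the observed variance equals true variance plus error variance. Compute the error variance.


var_true = rxx * var_obs = 0.92 * 135.8 = 124.936
var_error = var_obs - var_true
var_error = 135.8 - 124.936
var_error = 10.864

10.864


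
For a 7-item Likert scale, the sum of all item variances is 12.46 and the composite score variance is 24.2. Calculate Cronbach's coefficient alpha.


alpha = (k/(k-1)) * (1 - sum(si^2)/s_total^2)
= (7/6) * (1 - 12.46/24.2)
alpha = 0.566

0.566


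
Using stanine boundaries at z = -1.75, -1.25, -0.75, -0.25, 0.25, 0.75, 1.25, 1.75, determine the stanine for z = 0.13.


Stanine boundaries: [-1.75, -1.25, -0.75, -0.25, 0.25, 0.75, 1.25, 1.75]
z = 0.13
Check each boundary:
  z >= -1.75 -> could be stanine 2
  z >= -1.25 -> could be stanine 3
  z >= -0.75 -> could be stanine 4
  z >= -0.25 -> could be stanine 5
  z < 0.25
  z < 0.75
  z < 1.25
  z < 1.75
Highest qualifying boundary gives stanine = 5

5


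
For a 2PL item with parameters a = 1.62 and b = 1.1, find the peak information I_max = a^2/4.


For 2PL, max info at theta = b = 1.1
I_max = a^2 / 4 = 1.62^2 / 4
= 2.6244 / 4
I_max = 0.6561

0.6561


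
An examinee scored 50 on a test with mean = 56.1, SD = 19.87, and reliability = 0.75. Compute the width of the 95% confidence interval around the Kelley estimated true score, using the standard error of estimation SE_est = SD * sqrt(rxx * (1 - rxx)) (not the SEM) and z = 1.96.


True score estimate = 0.75*50 + 0.25*56.1 = 51.525
SE_est = SD * sqrt(rxx * (1 - rxx)) = 19.87 * sqrt(0.75 * 0.25) = 19.87 * sqrt(0.1875) = 8.603962
CI = T_est +/- z * SE_est, so width = 2 * z * SE_est = 2 * 1.96 * 8.603962
Width = 33.7275

33.7275


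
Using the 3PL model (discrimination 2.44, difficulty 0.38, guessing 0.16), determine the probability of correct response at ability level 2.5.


logit = 2.44*(2.5 - 0.38) = 5.1728
P* = 1/(1 + exp(-5.1728)) = 0.9944
P = 0.16 + (1 - 0.16) * 0.9944
P = 0.9953

0.9953


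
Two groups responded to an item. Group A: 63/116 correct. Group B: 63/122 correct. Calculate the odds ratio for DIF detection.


Odds_A = 63/53 = 1.1887
Odds_B = 63/59 = 1.0678
OR = Odds_A / Odds_B = 1.1887 / 1.0678
Exactly, OR = (63 * 59) / (53 * 63) = 3717 / 3339
OR = 1.1132

1.1132


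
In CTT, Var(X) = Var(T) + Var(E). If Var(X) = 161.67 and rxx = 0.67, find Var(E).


var_true = rxx * var_obs = 0.67 * 161.67 = 108.3189
var_error = var_obs - var_true
var_error = 161.67 - 108.3189
var_error = 53.3511

53.3511


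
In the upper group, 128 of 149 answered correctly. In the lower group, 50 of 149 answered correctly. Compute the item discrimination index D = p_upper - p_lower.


p_upper = 128/149 = 0.8591
p_lower = 50/149 = 0.3356
D = 0.8591 - 0.3356 = 0.5235

0.5235


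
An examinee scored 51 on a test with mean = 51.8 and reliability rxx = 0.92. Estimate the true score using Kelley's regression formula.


T_est = rxx * X + (1 - rxx) * mean
T_est = 0.92 * 51 + 0.08 * 51.8
T_est = 46.92 + 4.144
T_est = 51.064

51.064


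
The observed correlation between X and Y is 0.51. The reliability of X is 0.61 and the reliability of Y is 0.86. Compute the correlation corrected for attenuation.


r_corrected = rxy / sqrt(rxx * ryy)
= 0.51 / sqrt(0.61 * 0.86)
= 0.51 / sqrt(0.5246)
= 0.51 / 0.724293
r_corrected = 0.7041

0.7041


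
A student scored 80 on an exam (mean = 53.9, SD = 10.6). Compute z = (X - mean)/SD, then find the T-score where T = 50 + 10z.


z = (X - mean) / SD = (80 - 53.9) / 10.6
z = 26.1 / 10.6
z = 2.4623
T-score = T = 50 + 10z
Carry z at full precision (z = 26.1 / 10.6) into the conversion:
T-score = 50 + 10 * (26.1 / 10.6) = 50 + 261 / 10.6
T-score = 50 + 24.6226
T-score = 74.6226

74.6226


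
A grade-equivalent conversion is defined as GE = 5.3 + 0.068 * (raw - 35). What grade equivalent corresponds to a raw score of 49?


raw - median = 49 - 35 = 14
slope * diff = 0.068 * 14 = 0.952
GE = 5.3 + 0.952
GE = 6.252

6.252


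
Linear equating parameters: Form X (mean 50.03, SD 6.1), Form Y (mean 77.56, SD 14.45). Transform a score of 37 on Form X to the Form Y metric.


slope = SD_Y / SD_X = 14.45 / 6.1 ~ 2.3689
intercept = mean_Y - slope * mean_X = 77.56 - (14.45 / 6.1) * 50.03 ~ -40.9537
Y = slope * X + intercept. To avoid rounding drift from the rounded slope/intercept, evaluate the equivalent form Y = mean_Y + SD_Y * (X - mean_X) / SD_X at full precision:
Y = 77.56 + 14.45 * (37 - 50.03) / 6.1
Y = 77.56 - 14.45 * 13.03 / 6.1
Y = 77.56 - 188.2835 / 6.1
Y = 77.56 - 30.8661
Y = 46.6939

46.6939


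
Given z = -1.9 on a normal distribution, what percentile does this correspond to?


CDF(z) = 0.5 * (1 + erf(z/sqrt(2)))
erf(-1.3435) = -0.9426
CDF = 0.0287
Percentile rank = 0.0287 * 100 = 2.87

2.87


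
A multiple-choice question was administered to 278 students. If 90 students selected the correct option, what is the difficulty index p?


Item difficulty p = number correct / total examinees
p = 90 / 278
p = 0.3237

0.3237


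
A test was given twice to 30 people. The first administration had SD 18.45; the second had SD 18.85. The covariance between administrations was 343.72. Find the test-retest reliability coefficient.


r = cov(X,Y) / (SD_X * SD_Y)
r = 343.72 / (18.45 * 18.85)
r = 343.72 / 347.7825
r = 0.9883

0.9883


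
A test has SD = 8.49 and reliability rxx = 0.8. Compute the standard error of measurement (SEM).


SEM = SD * sqrt(1 - rxx)
SEM = 8.49 * sqrt(1 - 0.8)
SEM = 8.49 * sqrt(0.2) = 8.49 * 0.447214
SEM = 3.7968

3.7968


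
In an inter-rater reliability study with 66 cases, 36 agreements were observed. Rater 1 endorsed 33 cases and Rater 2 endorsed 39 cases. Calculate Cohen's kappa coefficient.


P_o = 36/66 = 0.545455
P_e = (33*39 + 33*27) / 4356 = 0.5
kappa = (P_o - P_e) / (1 - P_e)
kappa = (0.545455 - 0.5) / (1 - 0.5)
kappa = 0.0909

0.0909


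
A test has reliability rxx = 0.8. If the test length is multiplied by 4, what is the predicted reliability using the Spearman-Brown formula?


r_new = (n * rxx) / (1 + (n-1) * rxx)
r_new = (4 * 0.8) / (1 + 3 * 0.8)
r_new = 3.2 / 3.4
r_new = 0.9412

0.9412


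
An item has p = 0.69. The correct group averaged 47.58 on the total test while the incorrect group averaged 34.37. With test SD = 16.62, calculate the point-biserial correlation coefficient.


q = 1 - p = 0.31
rpb = ((M1 - M0) / SD) * sqrt(p * q)
rpb = ((47.58 - 34.37) / 16.62) * sqrt(0.69 * 0.31)
rpb = 0.3676

0.3676


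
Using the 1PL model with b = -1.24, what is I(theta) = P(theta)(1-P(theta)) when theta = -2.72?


P = 1/(1+exp(-(-2.72--1.24))) = 0.1854
I = P*(1-P) = 0.1854 * 0.8146
I = 0.151

0.151


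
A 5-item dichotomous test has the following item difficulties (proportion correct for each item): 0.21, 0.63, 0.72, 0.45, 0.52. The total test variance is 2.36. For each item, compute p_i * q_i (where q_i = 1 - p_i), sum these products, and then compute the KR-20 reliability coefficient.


For each item, compute p_i * q_i:
  Item 1: 0.21 * 0.79 = 0.1659
  Item 2: 0.63 * 0.37 = 0.2331
  Item 3: 0.72 * 0.28 = 0.2016
  Item 4: 0.45 * 0.55 = 0.2475
  Item 5: 0.52 * 0.48 = 0.2496
Sum(p_i * q_i) = 0.1659 + 0.2331 + 0.2016 + 0.2475 + 0.2496 = 1.0977
KR-20 = (k/(k-1)) * (1 - Sum(p_i*q_i) / Var_total)
= (5/4) * (1 - 1.0977/2.36)
= 1.25 * 0.5349
KR-20 = 0.6686

0.6686


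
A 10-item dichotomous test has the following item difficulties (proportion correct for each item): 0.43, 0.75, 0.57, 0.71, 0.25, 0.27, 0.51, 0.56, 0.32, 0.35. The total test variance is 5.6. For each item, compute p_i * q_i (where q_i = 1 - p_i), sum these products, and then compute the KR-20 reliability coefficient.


For each item, compute p_i * q_i:
  Item 1: 0.43 * 0.57 = 0.2451
  Item 2: 0.75 * 0.25 = 0.1875
  Item 3: 0.57 * 0.43 = 0.2451
  Item 4: 0.71 * 0.29 = 0.2059
  Item 5: 0.25 * 0.75 = 0.1875
  Item 6: 0.27 * 0.73 = 0.1971
  Item 7: 0.51 * 0.49 = 0.2499
  Item 8: 0.56 * 0.44 = 0.2464
  Item 9: 0.32 * 0.68 = 0.2176
  Item 10: 0.35 * 0.65 = 0.2275
Sum(p_i * q_i) = 0.2451 + 0.1875 + 0.2451 + 0.2059 + 0.1875 + 0.1971 + 0.2499 + 0.2464 + 0.2176 + 0.2275 = 2.2096
KR-20 = (k/(k-1)) * (1 - Sum(p_i*q_i) / Var_total)
= (10/9) * (1 - 2.2096/5.6)
= 1.1111 * 0.6054
KR-20 = 0.6727

0.6727


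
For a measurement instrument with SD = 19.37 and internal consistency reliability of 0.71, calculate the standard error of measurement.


SEM = SD * sqrt(1 - rxx)
SEM = 19.37 * sqrt(1 - 0.71)
SEM = 19.37 * sqrt(0.29) = 19.37 * 0.538516
SEM = 10.4311

10.4311


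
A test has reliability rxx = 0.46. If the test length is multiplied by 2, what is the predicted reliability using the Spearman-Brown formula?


r_new = (n * rxx) / (1 + (n-1) * rxx)
r_new = (2 * 0.46) / (1 + 1 * 0.46)
r_new = 0.92 / 1.46
r_new = 0.6301

0.6301


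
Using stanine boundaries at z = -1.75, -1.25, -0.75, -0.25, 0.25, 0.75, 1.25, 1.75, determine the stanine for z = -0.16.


Stanine boundaries: [-1.75, -1.25, -0.75, -0.25, 0.25, 0.75, 1.25, 1.75]
z = -0.16
Check each boundary:
  z >= -1.75 -> could be stanine 2
  z >= -1.25 -> could be stanine 3
  z >= -0.75 -> could be stanine 4
  z >= -0.25 -> could be stanine 5
  z < 0.25
  z < 0.75
  z < 1.25
  z < 1.75
Highest qualifying boundary gives stanine = 5

5


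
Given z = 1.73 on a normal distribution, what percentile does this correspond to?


CDF(z) = 0.5 * (1 + erf(z/sqrt(2)))
erf(1.2233) = 0.9164
CDF = 0.9582
Percentile rank = 0.9582 * 100 = 95.82

95.82


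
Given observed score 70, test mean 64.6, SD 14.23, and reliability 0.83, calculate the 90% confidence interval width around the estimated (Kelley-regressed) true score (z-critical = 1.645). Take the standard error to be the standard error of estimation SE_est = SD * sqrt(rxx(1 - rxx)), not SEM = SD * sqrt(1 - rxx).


True score estimate = 0.83*70 + 0.17*64.6 = 69.082
SE_est = SD * sqrt(rxx * (1 - rxx)) = 14.23 * sqrt(0.83 * 0.17) = 14.23 * sqrt(0.1411) = 5.345255
CI = T_est +/- z * SE_est, so width = 2 * z * SE_est = 2 * 1.645 * 5.345255
Width = 17.5859

17.5859


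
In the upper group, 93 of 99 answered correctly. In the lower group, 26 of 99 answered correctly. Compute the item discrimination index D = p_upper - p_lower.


p_upper = 93/99 = 0.9394
p_lower = 26/99 = 0.2626
D = 0.9394 - 0.2626 = 0.6768

0.6768


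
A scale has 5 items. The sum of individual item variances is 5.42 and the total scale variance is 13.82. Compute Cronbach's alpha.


alpha = (k/(k-1)) * (1 - sum(si^2)/s_total^2)
= (5/4) * (1 - 5.42/13.82)
alpha = 0.7598

0.7598


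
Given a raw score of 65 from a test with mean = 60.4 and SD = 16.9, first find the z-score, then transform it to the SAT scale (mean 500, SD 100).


z = (X - mean) / SD = (65 - 60.4) / 16.9
z = 4.6 / 16.9
z = 0.2722
SAT-scale = SAT = 500 + 100z
Carry z at full precision (z = 4.6 / 16.9) into the conversion:
SAT-scale = 500 + 100 * (4.6 / 16.9) = 500 + 460 / 16.9
SAT-scale = 500 + 27.2189
SAT-scale = 527.2189

527.2189


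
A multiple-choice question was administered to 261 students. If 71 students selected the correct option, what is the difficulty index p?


Item difficulty p = number correct / total examinees
p = 71 / 261
p = 0.272

0.272


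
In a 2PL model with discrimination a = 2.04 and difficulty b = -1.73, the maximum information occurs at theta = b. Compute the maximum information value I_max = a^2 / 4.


For 2PL, max info at theta = b = -1.73
I_max = a^2 / 4 = 2.04^2 / 4
= 4.1616 / 4
I_max = 1.0404

1.0404


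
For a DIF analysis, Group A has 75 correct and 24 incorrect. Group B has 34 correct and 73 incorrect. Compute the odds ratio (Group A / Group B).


Odds_A = 75/24 = 3.125
Odds_B = 34/73 = 0.4658
OR = Odds_A / Odds_B = 3.125 / 0.4658
Exactly, OR = (75 * 73) / (24 * 34) = 5475 / 816
OR = 6.7096

6.7096


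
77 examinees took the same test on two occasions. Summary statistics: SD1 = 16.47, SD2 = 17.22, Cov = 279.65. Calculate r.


r = cov(X,Y) / (SD_X * SD_Y)
r = 279.65 / (16.47 * 17.22)
r = 279.65 / 283.6134
r = 0.986

0.986


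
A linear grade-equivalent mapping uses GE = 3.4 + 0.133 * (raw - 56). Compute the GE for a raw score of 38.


raw - median = 38 - 56 = -18
slope * diff = 0.133 * -18 = -2.394
GE = 3.4 + -2.394
GE = 1.006

1.006


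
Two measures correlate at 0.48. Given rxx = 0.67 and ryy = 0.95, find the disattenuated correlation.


r_corrected = rxy / sqrt(rxx * ryy)
= 0.48 / sqrt(0.67 * 0.95)
= 0.48 / sqrt(0.6365)
= 0.48 / 0.79781
r_corrected = 0.6016

0.6016


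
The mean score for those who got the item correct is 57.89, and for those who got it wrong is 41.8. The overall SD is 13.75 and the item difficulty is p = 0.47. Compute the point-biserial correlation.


q = 1 - p = 0.53
rpb = ((M1 - M0) / SD) * sqrt(p * q)
rpb = ((57.89 - 41.8) / 13.75) * sqrt(0.47 * 0.53)
rpb = 0.584

0.584


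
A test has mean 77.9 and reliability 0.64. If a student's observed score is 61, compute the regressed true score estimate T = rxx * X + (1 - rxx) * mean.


T_est = rxx * X + (1 - rxx) * mean
T_est = 0.64 * 61 + 0.36 * 77.9
T_est = 39.04 + 28.044
T_est = 67.084

67.084


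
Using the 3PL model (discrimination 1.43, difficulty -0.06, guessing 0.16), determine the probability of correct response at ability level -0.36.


logit = 1.43*(-0.36 - -0.06) = -0.429
P* = 1/(1 + exp(--0.429)) = 0.3944
P = 0.16 + (1 - 0.16) * 0.3944
P = 0.4913

0.4913


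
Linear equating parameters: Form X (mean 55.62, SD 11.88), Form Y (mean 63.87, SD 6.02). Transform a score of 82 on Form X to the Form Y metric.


slope = SD_Y / SD_X = 6.02 / 11.88 ~ 0.5067
intercept = mean_Y - slope * mean_X = 63.87 - (6.02 / 11.88) * 55.62 ~ 35.6855
Y = slope * X + intercept. To avoid rounding drift from the rounded slope/intercept, evaluate the equivalent form Y = mean_Y + SD_Y * (X - mean_X) / SD_X at full precision:
Y = 63.87 + 6.02 * (82 - 55.62) / 11.88
Y = 63.87 + 6.02 * 26.38 / 11.88
Y = 63.87 + 158.8076 / 11.88
Y = 63.87 + 13.3676
Y = 77.2376

77.2376


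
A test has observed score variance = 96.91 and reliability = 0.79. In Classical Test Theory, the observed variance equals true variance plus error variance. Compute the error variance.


var_true = rxx * var_obs = 0.79 * 96.91 = 76.5589
var_error = var_obs - var_true
var_error = 96.91 - 76.5589
var_error = 20.3511

20.3511


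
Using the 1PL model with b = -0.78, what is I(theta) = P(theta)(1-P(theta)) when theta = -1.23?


P = 1/(1+exp(-(-1.23--0.78))) = 0.3894
I = P*(1-P) = 0.3894 * 0.6106
I = 0.2378

0.2378


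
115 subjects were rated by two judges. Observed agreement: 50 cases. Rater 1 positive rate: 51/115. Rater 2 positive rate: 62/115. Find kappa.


P_o = 50/115 = 0.434783
P_e = (51*62 + 64*53) / 13225 = 0.495577
kappa = (P_o - P_e) / (1 - P_e)
kappa = (0.434783 - 0.495577) / (1 - 0.495577)
kappa = -0.1205

-0.1205


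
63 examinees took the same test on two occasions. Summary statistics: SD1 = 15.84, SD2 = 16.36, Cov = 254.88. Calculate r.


r = cov(X,Y) / (SD_X * SD_Y)
r = 254.88 / (15.84 * 16.36)
r = 254.88 / 259.1424
r = 0.9836

0.9836


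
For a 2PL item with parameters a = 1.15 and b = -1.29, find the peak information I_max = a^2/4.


For 2PL, max info at theta = b = -1.29
I_max = a^2 / 4 = 1.15^2 / 4
= 1.3225 / 4
I_max = 0.3306

0.3306


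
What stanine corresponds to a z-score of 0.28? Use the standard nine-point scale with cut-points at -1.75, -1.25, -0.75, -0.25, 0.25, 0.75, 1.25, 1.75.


Stanine boundaries: [-1.75, -1.25, -0.75, -0.25, 0.25, 0.75, 1.25, 1.75]
z = 0.28
Check each boundary:
  z >= -1.75 -> could be stanine 2
  z >= -1.25 -> could be stanine 3
  z >= -0.75 -> could be stanine 4
  z >= -0.25 -> could be stanine 5
  z >= 0.25 -> could be stanine 6
  z < 0.75
  z < 1.25
  z < 1.75
Highest qualifying boundary gives stanine = 6

6


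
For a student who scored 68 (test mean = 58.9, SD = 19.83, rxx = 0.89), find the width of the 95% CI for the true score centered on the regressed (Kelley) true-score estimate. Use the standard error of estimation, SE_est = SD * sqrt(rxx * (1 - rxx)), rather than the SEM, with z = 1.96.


True score estimate = 0.89*68 + 0.11*58.9 = 66.999
SE_est = SD * sqrt(rxx * (1 - rxx)) = 19.83 * sqrt(0.89 * 0.11) = 19.83 * sqrt(0.0979) = 6.204604
CI = T_est +/- z * SE_est, so width = 2 * z * SE_est = 2 * 1.96 * 6.204604
Width = 24.322

24.322


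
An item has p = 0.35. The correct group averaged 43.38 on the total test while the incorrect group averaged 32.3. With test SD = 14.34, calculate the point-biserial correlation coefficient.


q = 1 - p = 0.65
rpb = ((M1 - M0) / SD) * sqrt(p * q)
rpb = ((43.38 - 32.3) / 14.34) * sqrt(0.35 * 0.65)
rpb = 0.3685

0.3685


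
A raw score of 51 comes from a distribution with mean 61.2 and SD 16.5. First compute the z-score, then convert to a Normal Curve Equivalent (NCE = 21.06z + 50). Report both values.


z = (X - mean) / SD = (51 - 61.2) / 16.5
z = -10.2 / 16.5
z = -0.6182
NCE = NCE = 21.06z + 50
Carry z at full precision (z = -10.2 / 16.5) into the conversion:
NCE = 21.06 * (-10.2 / 16.5) + 50 = -214.812 / 16.5 + 50
NCE = -13.0189 + 50
NCE = 36.9811

36.9811


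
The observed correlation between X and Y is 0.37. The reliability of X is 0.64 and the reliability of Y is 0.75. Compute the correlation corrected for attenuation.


r_corrected = rxy / sqrt(rxx * ryy)
= 0.37 / sqrt(0.64 * 0.75)
= 0.37 / sqrt(0.48)
= 0.37 / 0.69282
r_corrected = 0.534

0.534


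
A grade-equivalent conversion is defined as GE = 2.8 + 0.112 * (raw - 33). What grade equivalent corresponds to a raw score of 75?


raw - median = 75 - 33 = 42
slope * diff = 0.112 * 42 = 4.704
GE = 2.8 + 4.704
GE = 7.504

7.504


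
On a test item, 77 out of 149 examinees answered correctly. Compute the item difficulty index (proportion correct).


Item difficulty p = number correct / total examinees
p = 77 / 149
p = 0.5168

0.5168


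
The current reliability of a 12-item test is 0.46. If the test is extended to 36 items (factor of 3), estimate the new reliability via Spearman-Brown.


r_new = (n * rxx) / (1 + (n-1) * rxx)
r_new = (3 * 0.46) / (1 + 2 * 0.46)
r_new = 1.38 / 1.92
r_new = 0.7188

0.7188


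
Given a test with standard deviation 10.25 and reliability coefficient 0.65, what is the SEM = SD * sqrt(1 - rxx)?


SEM = SD * sqrt(1 - rxx)
SEM = 10.25 * sqrt(1 - 0.65)
SEM = 10.25 * sqrt(0.35) = 10.25 * 0.591608
SEM = 6.064

6.064


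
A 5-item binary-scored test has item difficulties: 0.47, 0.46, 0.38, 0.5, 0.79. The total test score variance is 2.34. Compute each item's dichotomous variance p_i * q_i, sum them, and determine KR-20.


For each item, compute p_i * q_i:
  Item 1: 0.47 * 0.53 = 0.2491
  Item 2: 0.46 * 0.54 = 0.2484
  Item 3: 0.38 * 0.62 = 0.2356
  Item 4: 0.5 * 0.5 = 0.25
  Item 5: 0.79 * 0.21 = 0.1659
Sum(p_i * q_i) = 0.2491 + 0.2484 + 0.2356 + 0.25 + 0.1659 = 1.149
KR-20 = (k/(k-1)) * (1 - Sum(p_i*q_i) / Var_total)
= (5/4) * (1 - 1.149/2.34)
= 1.25 * 0.509
KR-20 = 0.6362

0.6362


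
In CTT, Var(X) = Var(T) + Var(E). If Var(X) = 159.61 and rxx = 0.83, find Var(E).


var_true = rxx * var_obs = 0.83 * 159.61 = 132.4763
var_error = var_obs - var_true
var_error = 159.61 - 132.4763
var_error = 27.1337

27.1337


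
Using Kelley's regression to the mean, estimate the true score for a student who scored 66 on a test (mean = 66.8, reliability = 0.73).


T_est = rxx * X + (1 - rxx) * mean
T_est = 0.73 * 66 + 0.27 * 66.8
T_est = 48.18 + 18.036
T_est = 66.216

66.216


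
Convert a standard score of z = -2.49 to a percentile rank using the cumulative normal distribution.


CDF(z) = 0.5 * (1 + erf(z/sqrt(2)))
erf(-1.7607) = -0.9872
CDF = 0.0064
Percentile rank = 0.0064 * 100 = 0.64

0.64


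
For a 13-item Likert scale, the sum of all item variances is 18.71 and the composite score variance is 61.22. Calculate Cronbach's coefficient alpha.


alpha = (k/(k-1)) * (1 - sum(si^2)/s_total^2)
= (13/12) * (1 - 18.71/61.22)
alpha = 0.7522

0.7522


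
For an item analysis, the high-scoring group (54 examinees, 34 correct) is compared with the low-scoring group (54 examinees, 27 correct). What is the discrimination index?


p_upper = 34/54 = 0.6296
p_lower = 27/54 = 0.5
D = 0.6296 - 0.5 = 0.1296

0.1296


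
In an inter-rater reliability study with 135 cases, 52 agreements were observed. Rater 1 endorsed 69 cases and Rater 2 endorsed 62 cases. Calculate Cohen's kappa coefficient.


P_o = 52/135 = 0.385185
P_e = (69*62 + 66*73) / 18225 = 0.499095
kappa = (P_o - P_e) / (1 - P_e)
kappa = (0.385185 - 0.499095) / (1 - 0.499095)
kappa = -0.2274

-0.2274


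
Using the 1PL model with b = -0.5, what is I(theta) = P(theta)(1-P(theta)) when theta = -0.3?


P = 1/(1+exp(-(-0.3--0.5))) = 0.5498
I = P*(1-P) = 0.5498 * 0.4502
I = 0.2475

0.2475


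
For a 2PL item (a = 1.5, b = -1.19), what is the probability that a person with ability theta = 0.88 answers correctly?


a*(theta - b) = 1.5 * (0.88 - -1.19) = 3.105
exp(-3.105) = 0.0448
P = 1 / (1 + 0.0448)
P = 0.9571

0.9571


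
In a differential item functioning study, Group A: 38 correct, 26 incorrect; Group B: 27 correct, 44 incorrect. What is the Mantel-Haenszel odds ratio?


Odds_A = 38/26 = 1.4615
Odds_B = 27/44 = 0.6136
OR = Odds_A / Odds_B = 1.4615 / 0.6136
Exactly, OR = (38 * 44) / (26 * 27) = 1672 / 702
OR = 2.3818

2.3818


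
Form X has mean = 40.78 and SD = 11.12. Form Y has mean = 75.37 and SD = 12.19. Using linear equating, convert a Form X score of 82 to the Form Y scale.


slope = SD_Y / SD_X = 12.19 / 11.12 ~ 1.0962
intercept = mean_Y - slope * mean_X = 75.37 - (12.19 / 11.12) * 40.78 ~ 30.666
Y = slope * X + intercept. To avoid rounding drift from the rounded slope/intercept, evaluate the equivalent form Y = mean_Y + SD_Y * (X - mean_X) / SD_X at full precision:
Y = 75.37 + 12.19 * (82 - 40.78) / 11.12
Y = 75.37 + 12.19 * 41.22 / 11.12
Y = 75.37 + 502.4718 / 11.12
Y = 75.37 + 45.1863
Y = 120.5563

120.5563


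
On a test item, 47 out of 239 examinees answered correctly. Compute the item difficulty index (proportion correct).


Item difficulty p = number correct / total examinees
p = 47 / 239
p = 0.1967

0.1967


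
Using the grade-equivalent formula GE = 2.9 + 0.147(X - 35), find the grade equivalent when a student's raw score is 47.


raw - median = 47 - 35 = 12
slope * diff = 0.147 * 12 = 1.764
GE = 2.9 + 1.764
GE = 4.664

4.664


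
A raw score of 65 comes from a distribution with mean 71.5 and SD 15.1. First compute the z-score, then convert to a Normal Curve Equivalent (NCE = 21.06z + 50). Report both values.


z = (X - mean) / SD = (65 - 71.5) / 15.1
z = -6.5 / 15.1
z = -0.4305
NCE = NCE = 21.06z + 50
Carry z at full precision (z = -6.5 / 15.1) into the conversion:
NCE = 21.06 * (-6.5 / 15.1) + 50 = -136.89 / 15.1 + 50
NCE = -9.0656 + 50
NCE = 40.9344

40.9344


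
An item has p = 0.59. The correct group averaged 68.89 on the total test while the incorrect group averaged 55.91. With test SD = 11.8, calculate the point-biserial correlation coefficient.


q = 1 - p = 0.41
rpb = ((M1 - M0) / SD) * sqrt(p * q)
rpb = ((68.89 - 55.91) / 11.8) * sqrt(0.59 * 0.41)
rpb = 0.541

0.541


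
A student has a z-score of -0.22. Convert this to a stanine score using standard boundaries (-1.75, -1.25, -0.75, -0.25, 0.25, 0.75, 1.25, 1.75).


Stanine boundaries: [-1.75, -1.25, -0.75, -0.25, 0.25, 0.75, 1.25, 1.75]
z = -0.22
Check each boundary:
  z >= -1.75 -> could be stanine 2
  z >= -1.25 -> could be stanine 3
  z >= -0.75 -> could be stanine 4
  z >= -0.25 -> could be stanine 5
  z < 0.25
  z < 0.75
  z < 1.25
  z < 1.75
Highest qualifying boundary gives stanine = 5

5


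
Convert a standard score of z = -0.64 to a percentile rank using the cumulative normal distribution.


CDF(z) = 0.5 * (1 + erf(z/sqrt(2)))
erf(-0.4525) = -0.4778
CDF = 0.2611
Percentile rank = 0.2611 * 100 = 26.11

26.11


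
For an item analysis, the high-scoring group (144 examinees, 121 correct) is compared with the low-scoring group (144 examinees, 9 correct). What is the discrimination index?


p_upper = 121/144 = 0.8403
p_lower = 9/144 = 0.0625
D = 0.8403 - 0.0625 = 0.7778

0.7778


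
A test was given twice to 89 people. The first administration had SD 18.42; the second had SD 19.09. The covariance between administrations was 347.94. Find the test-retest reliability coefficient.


r = cov(X,Y) / (SD_X * SD_Y)
r = 347.94 / (18.42 * 19.09)
r = 347.94 / 351.6378
r = 0.9895

0.9895


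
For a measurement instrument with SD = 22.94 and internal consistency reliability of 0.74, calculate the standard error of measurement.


SEM = SD * sqrt(1 - rxx)
SEM = 22.94 * sqrt(1 - 0.74)
SEM = 22.94 * sqrt(0.26) = 22.94 * 0.509902
SEM = 11.6972

11.6972


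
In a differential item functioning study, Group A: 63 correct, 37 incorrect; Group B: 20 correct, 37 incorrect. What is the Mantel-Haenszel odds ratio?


Odds_A = 63/37 = 1.7027
Odds_B = 20/37 = 0.5405
OR = Odds_A / Odds_B = 1.7027 / 0.5405
Exactly, OR = (63 * 37) / (37 * 20) = 2331 / 740
OR = 3.15

3.15


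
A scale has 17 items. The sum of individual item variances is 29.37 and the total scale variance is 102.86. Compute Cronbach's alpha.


alpha = (k/(k-1)) * (1 - sum(si^2)/s_total^2)
= (17/16) * (1 - 29.37/102.86)
alpha = 0.7591

0.7591


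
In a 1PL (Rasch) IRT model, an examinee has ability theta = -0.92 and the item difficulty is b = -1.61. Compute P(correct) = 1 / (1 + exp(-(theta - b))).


theta - b = -0.92 - -1.61 = 0.69
exp(-(theta - b)) = exp(-0.69) = 0.5016
P = 1 / (1 + 0.5016)
P = 0.666

0.666


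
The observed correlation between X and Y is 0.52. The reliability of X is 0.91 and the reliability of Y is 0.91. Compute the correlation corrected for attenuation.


r_corrected = rxy / sqrt(rxx * ryy)
= 0.52 / sqrt(0.91 * 0.91)
= 0.52 / sqrt(0.8281)
= 0.52 / 0.91
r_corrected = 0.5714

0.5714


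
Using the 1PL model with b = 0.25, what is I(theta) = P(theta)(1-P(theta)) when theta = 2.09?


P = 1/(1+exp(-(2.09-0.25))) = 0.8629
I = P*(1-P) = 0.8629 * 0.1371
I = 0.1183

0.1183


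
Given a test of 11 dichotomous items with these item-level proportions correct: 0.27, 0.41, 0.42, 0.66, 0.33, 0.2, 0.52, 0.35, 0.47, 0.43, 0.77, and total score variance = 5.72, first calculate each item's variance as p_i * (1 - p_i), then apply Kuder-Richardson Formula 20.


For each item, compute p_i * q_i:
  Item 1: 0.27 * 0.73 = 0.1971
  Item 2: 0.41 * 0.59 = 0.2419
  Item 3: 0.42 * 0.58 = 0.2436
  Item 4: 0.66 * 0.34 = 0.2244
  Item 5: 0.33 * 0.67 = 0.2211
  Item 6: 0.2 * 0.8 = 0.16
  Item 7: 0.52 * 0.48 = 0.2496
  Item 8: 0.35 * 0.65 = 0.2275
  Item 9: 0.47 * 0.53 = 0.2491
  Item 10: 0.43 * 0.57 = 0.2451
  Item 11: 0.77 * 0.23 = 0.1771
Sum(p_i * q_i) = 0.1971 + 0.2419 + 0.2436 + 0.2244 + 0.2211 + 0.16 + 0.2496 + 0.2275 + 0.2491 + 0.2451 + 0.1771 = 2.4365
KR-20 = (k/(k-1)) * (1 - Sum(p_i*q_i) / Var_total)
= (11/10) * (1 - 2.4365/5.72)
= 1.1 * 0.574
KR-20 = 0.6314

0.6314


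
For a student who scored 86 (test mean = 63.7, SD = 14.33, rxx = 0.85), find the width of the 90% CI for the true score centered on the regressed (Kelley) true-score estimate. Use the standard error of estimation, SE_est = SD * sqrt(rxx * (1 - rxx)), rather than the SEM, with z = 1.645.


True score estimate = 0.85*86 + 0.15*63.7 = 82.655
SE_est = SD * sqrt(rxx * (1 - rxx)) = 14.33 * sqrt(0.85 * 0.15) = 14.33 * sqrt(0.1275) = 5.116833
CI = T_est +/- z * SE_est, so width = 2 * z * SE_est = 2 * 1.645 * 5.116833
Width = 16.8344

16.8344


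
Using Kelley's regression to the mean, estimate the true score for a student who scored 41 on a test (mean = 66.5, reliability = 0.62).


T_est = rxx * X + (1 - rxx) * mean
T_est = 0.62 * 41 + 0.38 * 66.5
T_est = 25.42 + 25.27
T_est = 50.69

50.69


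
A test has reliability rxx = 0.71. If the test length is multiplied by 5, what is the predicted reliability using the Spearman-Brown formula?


r_new = (n * rxx) / (1 + (n-1) * rxx)
r_new = (5 * 0.71) / (1 + 4 * 0.71)
r_new = 3.55 / 3.84
r_new = 0.9245

0.9245


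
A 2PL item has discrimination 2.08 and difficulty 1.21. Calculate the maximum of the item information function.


For 2PL, max info at theta = b = 1.21
I_max = a^2 / 4 = 2.08^2 / 4
= 4.3264 / 4
I_max = 1.0816

1.0816


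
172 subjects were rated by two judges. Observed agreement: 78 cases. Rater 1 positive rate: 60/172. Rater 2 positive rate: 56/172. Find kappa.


P_o = 78/172 = 0.453488
P_e = (60*56 + 112*116) / 29584 = 0.552731
kappa = (P_o - P_e) / (1 - P_e)
kappa = (0.453488 - 0.552731) / (1 - 0.552731)
kappa = -0.2219

-0.2219


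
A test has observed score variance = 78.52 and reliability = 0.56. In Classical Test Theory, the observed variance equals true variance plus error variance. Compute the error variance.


var_true = rxx * var_obs = 0.56 * 78.52 = 43.9712
var_error = var_obs - var_true
var_error = 78.52 - 43.9712
var_error = 34.5488

34.5488


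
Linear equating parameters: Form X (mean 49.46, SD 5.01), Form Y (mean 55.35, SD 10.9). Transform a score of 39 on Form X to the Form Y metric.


slope = SD_Y / SD_X = 10.9 / 5.01 ~ 2.1756
intercept = mean_Y - slope * mean_X = 55.35 - (10.9 / 5.01) * 49.46 ~ -52.2576
Y = slope * X + intercept. To avoid rounding drift from the rounded slope/intercept, evaluate the equivalent form Y = mean_Y + SD_Y * (X - mean_X) / SD_X at full precision:
Y = 55.35 + 10.9 * (39 - 49.46) / 5.01
Y = 55.35 - 10.9 * 10.46 / 5.01
Y = 55.35 - 114.014 / 5.01
Y = 55.35 - 22.7573
Y = 32.5927

32.5927


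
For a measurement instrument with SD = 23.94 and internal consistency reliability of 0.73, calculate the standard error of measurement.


SEM = SD * sqrt(1 - rxx)
SEM = 23.94 * sqrt(1 - 0.73)
SEM = 23.94 * sqrt(0.27) = 23.94 * 0.519615
SEM = 12.4396

12.4396


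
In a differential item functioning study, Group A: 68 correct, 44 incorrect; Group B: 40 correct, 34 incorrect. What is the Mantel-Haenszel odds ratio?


Odds_A = 68/44 = 1.5455
Odds_B = 40/34 = 1.1765
OR = Odds_A / Odds_B = 1.5455 / 1.1765
Exactly, OR = (68 * 34) / (44 * 40) = 2312 / 1760
OR = 1.3136

1.3136


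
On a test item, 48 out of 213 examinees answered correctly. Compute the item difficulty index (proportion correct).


Item difficulty p = number correct / total examinees
p = 48 / 213
p = 0.2254

0.2254


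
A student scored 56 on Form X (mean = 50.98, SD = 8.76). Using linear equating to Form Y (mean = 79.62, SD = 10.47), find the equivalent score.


slope = SD_Y / SD_X = 10.47 / 8.76 ~ 1.1952
intercept = mean_Y - slope * mean_X = 79.62 - (10.47 / 8.76) * 50.98 ~ 18.6884
Y = slope * X + intercept. To avoid rounding drift from the rounded slope/intercept, evaluate the equivalent form Y = mean_Y + SD_Y * (X - mean_X) / SD_X at full precision:
Y = 79.62 + 10.47 * (56 - 50.98) / 8.76
Y = 79.62 + 10.47 * 5.02 / 8.76
Y = 79.62 + 52.5594 / 8.76
Y = 79.62 + 5.9999
Y = 85.6199

85.6199


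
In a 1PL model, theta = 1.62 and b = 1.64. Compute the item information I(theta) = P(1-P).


P = 1/(1+exp(-(1.62-1.64))) = 0.495
I = P*(1-P) = 0.495 * 0.505
I = 0.25

0.25


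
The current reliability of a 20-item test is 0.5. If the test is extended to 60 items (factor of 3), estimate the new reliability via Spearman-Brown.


r_new = (n * rxx) / (1 + (n-1) * rxx)
r_new = (3 * 0.5) / (1 + 2 * 0.5)
r_new = 1.5 / 2.0
r_new = 0.75

0.75


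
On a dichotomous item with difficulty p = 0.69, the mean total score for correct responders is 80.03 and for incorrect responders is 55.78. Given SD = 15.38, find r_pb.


q = 1 - p = 0.31
rpb = ((M1 - M0) / SD) * sqrt(p * q)
rpb = ((80.03 - 55.78) / 15.38) * sqrt(0.69 * 0.31)
rpb = 0.7292

0.7292


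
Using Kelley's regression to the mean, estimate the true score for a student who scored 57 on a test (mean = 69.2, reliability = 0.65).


T_est = rxx * X + (1 - rxx) * mean
T_est = 0.65 * 57 + 0.35 * 69.2
T_est = 37.05 + 24.22
T_est = 61.27

61.27


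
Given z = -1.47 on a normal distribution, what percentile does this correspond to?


CDF(z) = 0.5 * (1 + erf(z/sqrt(2)))
erf(-1.0394) = -0.8584
CDF = 0.0708
Percentile rank = 0.0708 * 100 = 7.08

7.08


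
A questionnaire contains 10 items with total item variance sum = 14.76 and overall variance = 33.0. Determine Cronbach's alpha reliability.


alpha = (k/(k-1)) * (1 - sum(si^2)/s_total^2)
= (10/9) * (1 - 14.76/33.0)
alpha = 0.6141

0.6141
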